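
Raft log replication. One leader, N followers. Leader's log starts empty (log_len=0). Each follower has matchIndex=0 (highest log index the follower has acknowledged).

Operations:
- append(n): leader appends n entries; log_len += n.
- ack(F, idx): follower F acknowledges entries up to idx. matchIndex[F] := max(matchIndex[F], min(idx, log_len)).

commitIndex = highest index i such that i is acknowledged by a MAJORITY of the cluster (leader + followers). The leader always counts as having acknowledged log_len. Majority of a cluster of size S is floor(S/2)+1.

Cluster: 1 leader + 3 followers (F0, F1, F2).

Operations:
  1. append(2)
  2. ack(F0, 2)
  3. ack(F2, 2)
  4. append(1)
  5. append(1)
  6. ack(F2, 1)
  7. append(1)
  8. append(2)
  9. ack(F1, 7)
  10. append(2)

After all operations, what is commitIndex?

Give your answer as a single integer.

Op 1: append 2 -> log_len=2
Op 2: F0 acks idx 2 -> match: F0=2 F1=0 F2=0; commitIndex=0
Op 3: F2 acks idx 2 -> match: F0=2 F1=0 F2=2; commitIndex=2
Op 4: append 1 -> log_len=3
Op 5: append 1 -> log_len=4
Op 6: F2 acks idx 1 -> match: F0=2 F1=0 F2=2; commitIndex=2
Op 7: append 1 -> log_len=5
Op 8: append 2 -> log_len=7
Op 9: F1 acks idx 7 -> match: F0=2 F1=7 F2=2; commitIndex=2
Op 10: append 2 -> log_len=9

Answer: 2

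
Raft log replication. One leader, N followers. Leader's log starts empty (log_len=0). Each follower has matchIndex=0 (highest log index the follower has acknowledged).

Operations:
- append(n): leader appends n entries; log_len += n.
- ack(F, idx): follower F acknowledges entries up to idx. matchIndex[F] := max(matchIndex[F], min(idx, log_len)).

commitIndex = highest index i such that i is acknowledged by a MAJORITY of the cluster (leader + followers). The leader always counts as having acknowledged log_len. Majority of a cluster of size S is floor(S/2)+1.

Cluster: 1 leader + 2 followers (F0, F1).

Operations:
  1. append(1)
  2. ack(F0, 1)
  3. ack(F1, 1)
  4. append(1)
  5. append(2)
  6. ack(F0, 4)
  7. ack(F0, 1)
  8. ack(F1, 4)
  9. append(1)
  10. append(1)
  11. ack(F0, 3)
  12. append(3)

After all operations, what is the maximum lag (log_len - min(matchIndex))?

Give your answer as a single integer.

Answer: 5

Derivation:
Op 1: append 1 -> log_len=1
Op 2: F0 acks idx 1 -> match: F0=1 F1=0; commitIndex=1
Op 3: F1 acks idx 1 -> match: F0=1 F1=1; commitIndex=1
Op 4: append 1 -> log_len=2
Op 5: append 2 -> log_len=4
Op 6: F0 acks idx 4 -> match: F0=4 F1=1; commitIndex=4
Op 7: F0 acks idx 1 -> match: F0=4 F1=1; commitIndex=4
Op 8: F1 acks idx 4 -> match: F0=4 F1=4; commitIndex=4
Op 9: append 1 -> log_len=5
Op 10: append 1 -> log_len=6
Op 11: F0 acks idx 3 -> match: F0=4 F1=4; commitIndex=4
Op 12: append 3 -> log_len=9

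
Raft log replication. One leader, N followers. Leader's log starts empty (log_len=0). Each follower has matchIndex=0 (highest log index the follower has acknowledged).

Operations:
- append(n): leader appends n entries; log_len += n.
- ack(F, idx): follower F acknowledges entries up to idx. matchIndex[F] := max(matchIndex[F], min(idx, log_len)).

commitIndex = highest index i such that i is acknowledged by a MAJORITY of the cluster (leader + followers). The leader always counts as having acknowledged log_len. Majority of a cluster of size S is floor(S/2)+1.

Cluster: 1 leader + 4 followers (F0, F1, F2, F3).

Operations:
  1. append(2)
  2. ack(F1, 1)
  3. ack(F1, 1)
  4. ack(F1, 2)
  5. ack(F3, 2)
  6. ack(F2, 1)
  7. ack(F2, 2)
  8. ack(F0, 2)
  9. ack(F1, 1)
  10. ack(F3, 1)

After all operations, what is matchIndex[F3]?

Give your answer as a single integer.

Op 1: append 2 -> log_len=2
Op 2: F1 acks idx 1 -> match: F0=0 F1=1 F2=0 F3=0; commitIndex=0
Op 3: F1 acks idx 1 -> match: F0=0 F1=1 F2=0 F3=0; commitIndex=0
Op 4: F1 acks idx 2 -> match: F0=0 F1=2 F2=0 F3=0; commitIndex=0
Op 5: F3 acks idx 2 -> match: F0=0 F1=2 F2=0 F3=2; commitIndex=2
Op 6: F2 acks idx 1 -> match: F0=0 F1=2 F2=1 F3=2; commitIndex=2
Op 7: F2 acks idx 2 -> match: F0=0 F1=2 F2=2 F3=2; commitIndex=2
Op 8: F0 acks idx 2 -> match: F0=2 F1=2 F2=2 F3=2; commitIndex=2
Op 9: F1 acks idx 1 -> match: F0=2 F1=2 F2=2 F3=2; commitIndex=2
Op 10: F3 acks idx 1 -> match: F0=2 F1=2 F2=2 F3=2; commitIndex=2

Answer: 2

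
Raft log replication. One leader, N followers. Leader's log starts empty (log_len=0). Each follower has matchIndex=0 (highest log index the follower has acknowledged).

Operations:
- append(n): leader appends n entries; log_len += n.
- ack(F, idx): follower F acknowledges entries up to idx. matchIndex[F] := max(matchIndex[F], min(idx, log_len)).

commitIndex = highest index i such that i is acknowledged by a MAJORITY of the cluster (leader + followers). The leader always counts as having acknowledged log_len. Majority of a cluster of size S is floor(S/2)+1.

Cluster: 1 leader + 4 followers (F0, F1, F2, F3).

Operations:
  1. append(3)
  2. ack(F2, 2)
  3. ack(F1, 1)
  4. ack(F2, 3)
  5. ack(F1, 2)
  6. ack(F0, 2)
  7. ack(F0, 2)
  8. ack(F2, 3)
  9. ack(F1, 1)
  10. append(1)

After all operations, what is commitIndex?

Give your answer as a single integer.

Answer: 2

Derivation:
Op 1: append 3 -> log_len=3
Op 2: F2 acks idx 2 -> match: F0=0 F1=0 F2=2 F3=0; commitIndex=0
Op 3: F1 acks idx 1 -> match: F0=0 F1=1 F2=2 F3=0; commitIndex=1
Op 4: F2 acks idx 3 -> match: F0=0 F1=1 F2=3 F3=0; commitIndex=1
Op 5: F1 acks idx 2 -> match: F0=0 F1=2 F2=3 F3=0; commitIndex=2
Op 6: F0 acks idx 2 -> match: F0=2 F1=2 F2=3 F3=0; commitIndex=2
Op 7: F0 acks idx 2 -> match: F0=2 F1=2 F2=3 F3=0; commitIndex=2
Op 8: F2 acks idx 3 -> match: F0=2 F1=2 F2=3 F3=0; commitIndex=2
Op 9: F1 acks idx 1 -> match: F0=2 F1=2 F2=3 F3=0; commitIndex=2
Op 10: append 1 -> log_len=4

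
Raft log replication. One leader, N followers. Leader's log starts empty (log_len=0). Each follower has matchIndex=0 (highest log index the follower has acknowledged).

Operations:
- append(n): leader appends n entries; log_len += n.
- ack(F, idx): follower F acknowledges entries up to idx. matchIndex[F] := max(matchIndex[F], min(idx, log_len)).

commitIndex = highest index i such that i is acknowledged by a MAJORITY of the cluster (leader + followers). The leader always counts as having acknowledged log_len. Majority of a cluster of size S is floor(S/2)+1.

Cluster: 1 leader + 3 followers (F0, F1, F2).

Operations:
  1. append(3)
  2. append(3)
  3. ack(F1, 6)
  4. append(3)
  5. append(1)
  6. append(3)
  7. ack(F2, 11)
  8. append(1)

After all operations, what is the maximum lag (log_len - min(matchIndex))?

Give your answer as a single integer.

Op 1: append 3 -> log_len=3
Op 2: append 3 -> log_len=6
Op 3: F1 acks idx 6 -> match: F0=0 F1=6 F2=0; commitIndex=0
Op 4: append 3 -> log_len=9
Op 5: append 1 -> log_len=10
Op 6: append 3 -> log_len=13
Op 7: F2 acks idx 11 -> match: F0=0 F1=6 F2=11; commitIndex=6
Op 8: append 1 -> log_len=14

Answer: 14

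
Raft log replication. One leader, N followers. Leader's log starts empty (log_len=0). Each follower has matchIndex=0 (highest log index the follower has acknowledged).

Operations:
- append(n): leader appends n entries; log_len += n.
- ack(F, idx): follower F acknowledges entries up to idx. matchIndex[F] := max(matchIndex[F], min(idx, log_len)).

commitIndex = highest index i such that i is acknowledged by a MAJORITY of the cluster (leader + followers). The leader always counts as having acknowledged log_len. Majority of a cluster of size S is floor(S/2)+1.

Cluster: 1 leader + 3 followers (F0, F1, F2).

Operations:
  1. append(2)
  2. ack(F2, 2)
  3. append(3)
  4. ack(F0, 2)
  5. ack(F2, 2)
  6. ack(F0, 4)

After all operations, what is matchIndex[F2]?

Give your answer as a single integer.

Op 1: append 2 -> log_len=2
Op 2: F2 acks idx 2 -> match: F0=0 F1=0 F2=2; commitIndex=0
Op 3: append 3 -> log_len=5
Op 4: F0 acks idx 2 -> match: F0=2 F1=0 F2=2; commitIndex=2
Op 5: F2 acks idx 2 -> match: F0=2 F1=0 F2=2; commitIndex=2
Op 6: F0 acks idx 4 -> match: F0=4 F1=0 F2=2; commitIndex=2

Answer: 2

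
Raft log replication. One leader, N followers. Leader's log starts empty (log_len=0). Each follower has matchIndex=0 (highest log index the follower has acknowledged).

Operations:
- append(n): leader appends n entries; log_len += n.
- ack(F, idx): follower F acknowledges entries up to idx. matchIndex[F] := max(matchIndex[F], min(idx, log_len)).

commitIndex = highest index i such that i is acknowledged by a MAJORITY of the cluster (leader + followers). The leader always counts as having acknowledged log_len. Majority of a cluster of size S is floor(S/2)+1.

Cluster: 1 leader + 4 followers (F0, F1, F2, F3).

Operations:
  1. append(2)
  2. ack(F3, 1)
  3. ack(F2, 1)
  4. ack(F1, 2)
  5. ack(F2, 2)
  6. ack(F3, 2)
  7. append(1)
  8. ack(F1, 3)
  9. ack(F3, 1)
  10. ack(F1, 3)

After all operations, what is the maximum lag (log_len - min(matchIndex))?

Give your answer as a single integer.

Answer: 3

Derivation:
Op 1: append 2 -> log_len=2
Op 2: F3 acks idx 1 -> match: F0=0 F1=0 F2=0 F3=1; commitIndex=0
Op 3: F2 acks idx 1 -> match: F0=0 F1=0 F2=1 F3=1; commitIndex=1
Op 4: F1 acks idx 2 -> match: F0=0 F1=2 F2=1 F3=1; commitIndex=1
Op 5: F2 acks idx 2 -> match: F0=0 F1=2 F2=2 F3=1; commitIndex=2
Op 6: F3 acks idx 2 -> match: F0=0 F1=2 F2=2 F3=2; commitIndex=2
Op 7: append 1 -> log_len=3
Op 8: F1 acks idx 3 -> match: F0=0 F1=3 F2=2 F3=2; commitIndex=2
Op 9: F3 acks idx 1 -> match: F0=0 F1=3 F2=2 F3=2; commitIndex=2
Op 10: F1 acks idx 3 -> match: F0=0 F1=3 F2=2 F3=2; commitIndex=2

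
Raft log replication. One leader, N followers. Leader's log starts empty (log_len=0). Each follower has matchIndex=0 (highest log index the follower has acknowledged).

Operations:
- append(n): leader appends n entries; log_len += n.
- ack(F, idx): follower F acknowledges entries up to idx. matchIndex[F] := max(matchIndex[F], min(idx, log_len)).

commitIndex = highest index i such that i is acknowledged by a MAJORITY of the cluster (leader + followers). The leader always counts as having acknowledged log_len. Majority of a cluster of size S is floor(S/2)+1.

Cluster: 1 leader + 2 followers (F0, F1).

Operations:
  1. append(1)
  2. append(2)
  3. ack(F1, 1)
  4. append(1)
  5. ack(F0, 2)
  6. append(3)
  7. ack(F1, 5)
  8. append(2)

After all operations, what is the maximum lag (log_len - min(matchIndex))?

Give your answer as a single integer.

Answer: 7

Derivation:
Op 1: append 1 -> log_len=1
Op 2: append 2 -> log_len=3
Op 3: F1 acks idx 1 -> match: F0=0 F1=1; commitIndex=1
Op 4: append 1 -> log_len=4
Op 5: F0 acks idx 2 -> match: F0=2 F1=1; commitIndex=2
Op 6: append 3 -> log_len=7
Op 7: F1 acks idx 5 -> match: F0=2 F1=5; commitIndex=5
Op 8: append 2 -> log_len=9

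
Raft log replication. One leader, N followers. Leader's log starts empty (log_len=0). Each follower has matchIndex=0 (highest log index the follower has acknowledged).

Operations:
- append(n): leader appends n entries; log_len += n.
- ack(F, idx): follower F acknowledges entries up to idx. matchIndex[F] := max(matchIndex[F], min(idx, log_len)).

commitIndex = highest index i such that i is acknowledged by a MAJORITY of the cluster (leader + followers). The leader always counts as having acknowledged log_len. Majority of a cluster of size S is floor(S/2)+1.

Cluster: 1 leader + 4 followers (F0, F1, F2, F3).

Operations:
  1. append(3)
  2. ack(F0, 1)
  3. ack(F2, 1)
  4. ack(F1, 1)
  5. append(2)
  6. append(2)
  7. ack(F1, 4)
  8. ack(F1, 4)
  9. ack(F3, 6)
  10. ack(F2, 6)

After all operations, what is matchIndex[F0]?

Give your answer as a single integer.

Op 1: append 3 -> log_len=3
Op 2: F0 acks idx 1 -> match: F0=1 F1=0 F2=0 F3=0; commitIndex=0
Op 3: F2 acks idx 1 -> match: F0=1 F1=0 F2=1 F3=0; commitIndex=1
Op 4: F1 acks idx 1 -> match: F0=1 F1=1 F2=1 F3=0; commitIndex=1
Op 5: append 2 -> log_len=5
Op 6: append 2 -> log_len=7
Op 7: F1 acks idx 4 -> match: F0=1 F1=4 F2=1 F3=0; commitIndex=1
Op 8: F1 acks idx 4 -> match: F0=1 F1=4 F2=1 F3=0; commitIndex=1
Op 9: F3 acks idx 6 -> match: F0=1 F1=4 F2=1 F3=6; commitIndex=4
Op 10: F2 acks idx 6 -> match: F0=1 F1=4 F2=6 F3=6; commitIndex=6

Answer: 1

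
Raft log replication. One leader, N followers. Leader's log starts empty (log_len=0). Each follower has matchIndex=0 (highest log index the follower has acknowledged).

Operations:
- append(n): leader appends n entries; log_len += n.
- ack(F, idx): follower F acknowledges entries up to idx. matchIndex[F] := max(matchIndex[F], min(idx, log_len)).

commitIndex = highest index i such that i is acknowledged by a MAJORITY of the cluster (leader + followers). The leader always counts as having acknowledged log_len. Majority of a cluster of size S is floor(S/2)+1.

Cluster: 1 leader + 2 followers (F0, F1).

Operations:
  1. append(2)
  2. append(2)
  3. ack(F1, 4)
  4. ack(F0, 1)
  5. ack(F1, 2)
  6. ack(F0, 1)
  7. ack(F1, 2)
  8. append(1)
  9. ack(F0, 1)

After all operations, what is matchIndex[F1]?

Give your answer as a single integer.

Op 1: append 2 -> log_len=2
Op 2: append 2 -> log_len=4
Op 3: F1 acks idx 4 -> match: F0=0 F1=4; commitIndex=4
Op 4: F0 acks idx 1 -> match: F0=1 F1=4; commitIndex=4
Op 5: F1 acks idx 2 -> match: F0=1 F1=4; commitIndex=4
Op 6: F0 acks idx 1 -> match: F0=1 F1=4; commitIndex=4
Op 7: F1 acks idx 2 -> match: F0=1 F1=4; commitIndex=4
Op 8: append 1 -> log_len=5
Op 9: F0 acks idx 1 -> match: F0=1 F1=4; commitIndex=4

Answer: 4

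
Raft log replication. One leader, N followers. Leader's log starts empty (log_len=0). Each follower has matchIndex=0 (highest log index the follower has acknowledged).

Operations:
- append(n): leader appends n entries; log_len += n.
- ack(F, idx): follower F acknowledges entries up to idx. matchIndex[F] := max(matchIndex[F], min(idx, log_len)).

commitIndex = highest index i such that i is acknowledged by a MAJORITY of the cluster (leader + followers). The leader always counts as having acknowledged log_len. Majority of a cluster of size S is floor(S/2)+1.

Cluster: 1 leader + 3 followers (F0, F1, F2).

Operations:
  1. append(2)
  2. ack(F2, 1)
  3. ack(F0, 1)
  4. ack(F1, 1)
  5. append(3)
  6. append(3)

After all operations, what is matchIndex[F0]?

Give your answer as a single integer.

Answer: 1

Derivation:
Op 1: append 2 -> log_len=2
Op 2: F2 acks idx 1 -> match: F0=0 F1=0 F2=1; commitIndex=0
Op 3: F0 acks idx 1 -> match: F0=1 F1=0 F2=1; commitIndex=1
Op 4: F1 acks idx 1 -> match: F0=1 F1=1 F2=1; commitIndex=1
Op 5: append 3 -> log_len=5
Op 6: append 3 -> log_len=8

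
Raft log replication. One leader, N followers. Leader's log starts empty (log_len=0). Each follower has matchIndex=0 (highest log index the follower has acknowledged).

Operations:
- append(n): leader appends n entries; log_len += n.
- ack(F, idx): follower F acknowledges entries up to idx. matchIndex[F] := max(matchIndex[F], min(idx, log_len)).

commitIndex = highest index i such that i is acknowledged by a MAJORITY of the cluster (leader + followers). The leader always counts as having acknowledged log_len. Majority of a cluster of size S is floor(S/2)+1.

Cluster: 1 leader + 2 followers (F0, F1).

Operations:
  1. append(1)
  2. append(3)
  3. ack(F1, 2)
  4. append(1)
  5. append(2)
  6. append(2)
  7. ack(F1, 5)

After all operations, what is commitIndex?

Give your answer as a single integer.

Answer: 5

Derivation:
Op 1: append 1 -> log_len=1
Op 2: append 3 -> log_len=4
Op 3: F1 acks idx 2 -> match: F0=0 F1=2; commitIndex=2
Op 4: append 1 -> log_len=5
Op 5: append 2 -> log_len=7
Op 6: append 2 -> log_len=9
Op 7: F1 acks idx 5 -> match: F0=0 F1=5; commitIndex=5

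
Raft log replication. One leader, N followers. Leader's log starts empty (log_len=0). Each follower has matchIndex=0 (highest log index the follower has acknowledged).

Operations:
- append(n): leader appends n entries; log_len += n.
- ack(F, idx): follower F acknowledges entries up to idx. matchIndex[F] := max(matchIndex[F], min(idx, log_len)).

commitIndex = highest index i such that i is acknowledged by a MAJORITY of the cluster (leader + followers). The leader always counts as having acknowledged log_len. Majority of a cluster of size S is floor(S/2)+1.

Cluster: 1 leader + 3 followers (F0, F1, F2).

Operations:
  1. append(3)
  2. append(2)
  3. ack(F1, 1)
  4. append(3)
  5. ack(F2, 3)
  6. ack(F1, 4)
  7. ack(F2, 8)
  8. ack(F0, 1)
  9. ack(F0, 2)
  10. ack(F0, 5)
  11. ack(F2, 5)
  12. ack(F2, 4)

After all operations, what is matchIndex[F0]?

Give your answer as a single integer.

Answer: 5

Derivation:
Op 1: append 3 -> log_len=3
Op 2: append 2 -> log_len=5
Op 3: F1 acks idx 1 -> match: F0=0 F1=1 F2=0; commitIndex=0
Op 4: append 3 -> log_len=8
Op 5: F2 acks idx 3 -> match: F0=0 F1=1 F2=3; commitIndex=1
Op 6: F1 acks idx 4 -> match: F0=0 F1=4 F2=3; commitIndex=3
Op 7: F2 acks idx 8 -> match: F0=0 F1=4 F2=8; commitIndex=4
Op 8: F0 acks idx 1 -> match: F0=1 F1=4 F2=8; commitIndex=4
Op 9: F0 acks idx 2 -> match: F0=2 F1=4 F2=8; commitIndex=4
Op 10: F0 acks idx 5 -> match: F0=5 F1=4 F2=8; commitIndex=5
Op 11: F2 acks idx 5 -> match: F0=5 F1=4 F2=8; commitIndex=5
Op 12: F2 acks idx 4 -> match: F0=5 F1=4 F2=8; commitIndex=5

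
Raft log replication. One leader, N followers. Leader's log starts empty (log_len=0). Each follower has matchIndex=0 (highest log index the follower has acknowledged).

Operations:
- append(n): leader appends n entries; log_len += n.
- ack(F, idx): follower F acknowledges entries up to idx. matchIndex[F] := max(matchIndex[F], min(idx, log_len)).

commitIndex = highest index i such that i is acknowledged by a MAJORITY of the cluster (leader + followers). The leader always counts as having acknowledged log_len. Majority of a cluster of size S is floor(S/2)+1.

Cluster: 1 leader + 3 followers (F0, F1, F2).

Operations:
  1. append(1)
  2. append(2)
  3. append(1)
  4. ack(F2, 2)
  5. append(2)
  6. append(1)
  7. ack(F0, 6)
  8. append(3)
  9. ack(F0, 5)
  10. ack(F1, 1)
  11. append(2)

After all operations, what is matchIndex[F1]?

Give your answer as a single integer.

Op 1: append 1 -> log_len=1
Op 2: append 2 -> log_len=3
Op 3: append 1 -> log_len=4
Op 4: F2 acks idx 2 -> match: F0=0 F1=0 F2=2; commitIndex=0
Op 5: append 2 -> log_len=6
Op 6: append 1 -> log_len=7
Op 7: F0 acks idx 6 -> match: F0=6 F1=0 F2=2; commitIndex=2
Op 8: append 3 -> log_len=10
Op 9: F0 acks idx 5 -> match: F0=6 F1=0 F2=2; commitIndex=2
Op 10: F1 acks idx 1 -> match: F0=6 F1=1 F2=2; commitIndex=2
Op 11: append 2 -> log_len=12

Answer: 1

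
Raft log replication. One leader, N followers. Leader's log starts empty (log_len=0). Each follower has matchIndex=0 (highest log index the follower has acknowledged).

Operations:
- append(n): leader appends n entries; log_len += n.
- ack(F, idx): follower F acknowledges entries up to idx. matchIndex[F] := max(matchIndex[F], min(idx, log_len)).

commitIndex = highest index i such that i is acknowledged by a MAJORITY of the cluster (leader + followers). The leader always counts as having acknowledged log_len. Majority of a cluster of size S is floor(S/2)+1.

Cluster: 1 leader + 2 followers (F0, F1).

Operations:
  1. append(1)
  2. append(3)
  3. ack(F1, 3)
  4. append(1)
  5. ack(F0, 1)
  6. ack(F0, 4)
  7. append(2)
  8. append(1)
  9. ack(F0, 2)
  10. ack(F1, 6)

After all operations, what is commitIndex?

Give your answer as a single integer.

Answer: 6

Derivation:
Op 1: append 1 -> log_len=1
Op 2: append 3 -> log_len=4
Op 3: F1 acks idx 3 -> match: F0=0 F1=3; commitIndex=3
Op 4: append 1 -> log_len=5
Op 5: F0 acks idx 1 -> match: F0=1 F1=3; commitIndex=3
Op 6: F0 acks idx 4 -> match: F0=4 F1=3; commitIndex=4
Op 7: append 2 -> log_len=7
Op 8: append 1 -> log_len=8
Op 9: F0 acks idx 2 -> match: F0=4 F1=3; commitIndex=4
Op 10: F1 acks idx 6 -> match: F0=4 F1=6; commitIndex=6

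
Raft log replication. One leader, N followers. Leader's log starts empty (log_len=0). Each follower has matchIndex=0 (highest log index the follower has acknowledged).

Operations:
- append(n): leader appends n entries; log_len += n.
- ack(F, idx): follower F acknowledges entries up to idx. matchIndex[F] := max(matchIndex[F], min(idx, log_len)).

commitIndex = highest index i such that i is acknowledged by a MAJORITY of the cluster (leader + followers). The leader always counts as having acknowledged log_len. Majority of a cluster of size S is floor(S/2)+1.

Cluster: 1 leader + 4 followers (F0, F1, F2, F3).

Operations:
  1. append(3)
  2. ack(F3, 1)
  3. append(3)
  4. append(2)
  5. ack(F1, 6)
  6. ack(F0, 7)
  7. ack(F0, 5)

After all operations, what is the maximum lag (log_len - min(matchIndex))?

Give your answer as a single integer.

Op 1: append 3 -> log_len=3
Op 2: F3 acks idx 1 -> match: F0=0 F1=0 F2=0 F3=1; commitIndex=0
Op 3: append 3 -> log_len=6
Op 4: append 2 -> log_len=8
Op 5: F1 acks idx 6 -> match: F0=0 F1=6 F2=0 F3=1; commitIndex=1
Op 6: F0 acks idx 7 -> match: F0=7 F1=6 F2=0 F3=1; commitIndex=6
Op 7: F0 acks idx 5 -> match: F0=7 F1=6 F2=0 F3=1; commitIndex=6

Answer: 8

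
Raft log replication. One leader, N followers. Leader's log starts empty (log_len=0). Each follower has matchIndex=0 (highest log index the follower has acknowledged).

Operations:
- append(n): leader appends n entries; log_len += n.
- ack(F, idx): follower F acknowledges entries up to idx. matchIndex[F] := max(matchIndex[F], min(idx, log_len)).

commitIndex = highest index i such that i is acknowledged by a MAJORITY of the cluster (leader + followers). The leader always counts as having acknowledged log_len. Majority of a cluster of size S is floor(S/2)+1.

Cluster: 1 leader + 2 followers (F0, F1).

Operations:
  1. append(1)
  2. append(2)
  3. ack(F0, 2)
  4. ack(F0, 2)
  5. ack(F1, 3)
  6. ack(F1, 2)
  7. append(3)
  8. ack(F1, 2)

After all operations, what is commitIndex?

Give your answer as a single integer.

Answer: 3

Derivation:
Op 1: append 1 -> log_len=1
Op 2: append 2 -> log_len=3
Op 3: F0 acks idx 2 -> match: F0=2 F1=0; commitIndex=2
Op 4: F0 acks idx 2 -> match: F0=2 F1=0; commitIndex=2
Op 5: F1 acks idx 3 -> match: F0=2 F1=3; commitIndex=3
Op 6: F1 acks idx 2 -> match: F0=2 F1=3; commitIndex=3
Op 7: append 3 -> log_len=6
Op 8: F1 acks idx 2 -> match: F0=2 F1=3; commitIndex=3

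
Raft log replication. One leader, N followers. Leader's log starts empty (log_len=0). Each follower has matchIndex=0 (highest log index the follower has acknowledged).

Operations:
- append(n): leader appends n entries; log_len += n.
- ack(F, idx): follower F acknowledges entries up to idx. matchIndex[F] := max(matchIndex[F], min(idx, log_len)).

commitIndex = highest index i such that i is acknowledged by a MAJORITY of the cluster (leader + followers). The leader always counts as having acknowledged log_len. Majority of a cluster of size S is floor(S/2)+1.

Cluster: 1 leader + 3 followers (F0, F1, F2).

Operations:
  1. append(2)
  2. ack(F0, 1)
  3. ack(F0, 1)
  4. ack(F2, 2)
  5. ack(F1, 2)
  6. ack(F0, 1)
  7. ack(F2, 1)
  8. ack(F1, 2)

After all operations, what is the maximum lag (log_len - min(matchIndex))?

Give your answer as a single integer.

Op 1: append 2 -> log_len=2
Op 2: F0 acks idx 1 -> match: F0=1 F1=0 F2=0; commitIndex=0
Op 3: F0 acks idx 1 -> match: F0=1 F1=0 F2=0; commitIndex=0
Op 4: F2 acks idx 2 -> match: F0=1 F1=0 F2=2; commitIndex=1
Op 5: F1 acks idx 2 -> match: F0=1 F1=2 F2=2; commitIndex=2
Op 6: F0 acks idx 1 -> match: F0=1 F1=2 F2=2; commitIndex=2
Op 7: F2 acks idx 1 -> match: F0=1 F1=2 F2=2; commitIndex=2
Op 8: F1 acks idx 2 -> match: F0=1 F1=2 F2=2; commitIndex=2

Answer: 1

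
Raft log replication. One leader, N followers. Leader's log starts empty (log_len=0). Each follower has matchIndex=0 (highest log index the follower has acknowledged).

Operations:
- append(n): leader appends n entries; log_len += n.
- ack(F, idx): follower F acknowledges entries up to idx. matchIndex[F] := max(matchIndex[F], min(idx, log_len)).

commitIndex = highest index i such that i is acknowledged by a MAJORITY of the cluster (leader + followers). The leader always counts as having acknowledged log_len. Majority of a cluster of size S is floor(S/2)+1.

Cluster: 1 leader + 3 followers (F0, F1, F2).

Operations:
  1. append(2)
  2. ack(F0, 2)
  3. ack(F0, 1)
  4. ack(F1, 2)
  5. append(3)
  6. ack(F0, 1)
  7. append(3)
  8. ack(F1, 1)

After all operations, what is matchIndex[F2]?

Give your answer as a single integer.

Op 1: append 2 -> log_len=2
Op 2: F0 acks idx 2 -> match: F0=2 F1=0 F2=0; commitIndex=0
Op 3: F0 acks idx 1 -> match: F0=2 F1=0 F2=0; commitIndex=0
Op 4: F1 acks idx 2 -> match: F0=2 F1=2 F2=0; commitIndex=2
Op 5: append 3 -> log_len=5
Op 6: F0 acks idx 1 -> match: F0=2 F1=2 F2=0; commitIndex=2
Op 7: append 3 -> log_len=8
Op 8: F1 acks idx 1 -> match: F0=2 F1=2 F2=0; commitIndex=2

Answer: 0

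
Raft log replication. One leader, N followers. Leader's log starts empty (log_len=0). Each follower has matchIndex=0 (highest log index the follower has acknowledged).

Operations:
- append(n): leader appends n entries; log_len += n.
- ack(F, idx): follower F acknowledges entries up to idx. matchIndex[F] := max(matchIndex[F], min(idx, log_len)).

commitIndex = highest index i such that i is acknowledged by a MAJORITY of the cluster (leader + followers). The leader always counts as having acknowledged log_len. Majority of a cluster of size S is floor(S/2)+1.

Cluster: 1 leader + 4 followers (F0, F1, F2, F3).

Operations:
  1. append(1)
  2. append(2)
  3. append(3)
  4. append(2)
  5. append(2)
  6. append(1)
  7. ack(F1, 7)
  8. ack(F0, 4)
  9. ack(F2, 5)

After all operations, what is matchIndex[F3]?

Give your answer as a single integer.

Answer: 0

Derivation:
Op 1: append 1 -> log_len=1
Op 2: append 2 -> log_len=3
Op 3: append 3 -> log_len=6
Op 4: append 2 -> log_len=8
Op 5: append 2 -> log_len=10
Op 6: append 1 -> log_len=11
Op 7: F1 acks idx 7 -> match: F0=0 F1=7 F2=0 F3=0; commitIndex=0
Op 8: F0 acks idx 4 -> match: F0=4 F1=7 F2=0 F3=0; commitIndex=4
Op 9: F2 acks idx 5 -> match: F0=4 F1=7 F2=5 F3=0; commitIndex=5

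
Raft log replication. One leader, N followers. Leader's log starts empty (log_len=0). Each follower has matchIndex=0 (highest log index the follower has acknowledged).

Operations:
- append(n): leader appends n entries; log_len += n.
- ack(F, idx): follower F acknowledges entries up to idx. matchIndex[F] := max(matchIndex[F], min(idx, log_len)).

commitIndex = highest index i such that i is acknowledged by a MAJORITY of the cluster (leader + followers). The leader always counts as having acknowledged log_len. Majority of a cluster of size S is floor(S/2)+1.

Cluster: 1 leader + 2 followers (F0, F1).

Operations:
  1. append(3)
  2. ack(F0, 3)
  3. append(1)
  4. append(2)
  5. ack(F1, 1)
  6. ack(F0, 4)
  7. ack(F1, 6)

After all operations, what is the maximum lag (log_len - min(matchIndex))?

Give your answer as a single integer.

Op 1: append 3 -> log_len=3
Op 2: F0 acks idx 3 -> match: F0=3 F1=0; commitIndex=3
Op 3: append 1 -> log_len=4
Op 4: append 2 -> log_len=6
Op 5: F1 acks idx 1 -> match: F0=3 F1=1; commitIndex=3
Op 6: F0 acks idx 4 -> match: F0=4 F1=1; commitIndex=4
Op 7: F1 acks idx 6 -> match: F0=4 F1=6; commitIndex=6

Answer: 2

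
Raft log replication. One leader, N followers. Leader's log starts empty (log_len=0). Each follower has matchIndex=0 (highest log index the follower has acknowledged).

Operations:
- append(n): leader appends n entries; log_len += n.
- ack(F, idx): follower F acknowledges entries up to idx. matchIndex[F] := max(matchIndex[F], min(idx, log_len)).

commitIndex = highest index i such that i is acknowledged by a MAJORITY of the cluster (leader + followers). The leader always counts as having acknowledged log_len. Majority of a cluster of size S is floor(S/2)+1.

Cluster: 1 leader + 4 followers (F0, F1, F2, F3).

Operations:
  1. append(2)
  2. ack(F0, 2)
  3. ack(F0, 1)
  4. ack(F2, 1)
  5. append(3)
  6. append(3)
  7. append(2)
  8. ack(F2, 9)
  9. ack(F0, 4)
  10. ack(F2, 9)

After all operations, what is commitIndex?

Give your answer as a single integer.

Op 1: append 2 -> log_len=2
Op 2: F0 acks idx 2 -> match: F0=2 F1=0 F2=0 F3=0; commitIndex=0
Op 3: F0 acks idx 1 -> match: F0=2 F1=0 F2=0 F3=0; commitIndex=0
Op 4: F2 acks idx 1 -> match: F0=2 F1=0 F2=1 F3=0; commitIndex=1
Op 5: append 3 -> log_len=5
Op 6: append 3 -> log_len=8
Op 7: append 2 -> log_len=10
Op 8: F2 acks idx 9 -> match: F0=2 F1=0 F2=9 F3=0; commitIndex=2
Op 9: F0 acks idx 4 -> match: F0=4 F1=0 F2=9 F3=0; commitIndex=4
Op 10: F2 acks idx 9 -> match: F0=4 F1=0 F2=9 F3=0; commitIndex=4

Answer: 4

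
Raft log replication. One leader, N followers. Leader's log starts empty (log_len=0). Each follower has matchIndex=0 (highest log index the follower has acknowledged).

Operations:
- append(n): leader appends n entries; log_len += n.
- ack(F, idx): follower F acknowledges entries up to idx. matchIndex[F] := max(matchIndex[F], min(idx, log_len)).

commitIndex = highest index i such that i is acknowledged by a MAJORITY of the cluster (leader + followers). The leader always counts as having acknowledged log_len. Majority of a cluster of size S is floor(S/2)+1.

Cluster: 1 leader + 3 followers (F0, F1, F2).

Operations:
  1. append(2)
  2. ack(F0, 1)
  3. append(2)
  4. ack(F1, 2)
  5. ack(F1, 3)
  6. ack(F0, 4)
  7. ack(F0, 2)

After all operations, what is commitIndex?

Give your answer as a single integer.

Op 1: append 2 -> log_len=2
Op 2: F0 acks idx 1 -> match: F0=1 F1=0 F2=0; commitIndex=0
Op 3: append 2 -> log_len=4
Op 4: F1 acks idx 2 -> match: F0=1 F1=2 F2=0; commitIndex=1
Op 5: F1 acks idx 3 -> match: F0=1 F1=3 F2=0; commitIndex=1
Op 6: F0 acks idx 4 -> match: F0=4 F1=3 F2=0; commitIndex=3
Op 7: F0 acks idx 2 -> match: F0=4 F1=3 F2=0; commitIndex=3

Answer: 3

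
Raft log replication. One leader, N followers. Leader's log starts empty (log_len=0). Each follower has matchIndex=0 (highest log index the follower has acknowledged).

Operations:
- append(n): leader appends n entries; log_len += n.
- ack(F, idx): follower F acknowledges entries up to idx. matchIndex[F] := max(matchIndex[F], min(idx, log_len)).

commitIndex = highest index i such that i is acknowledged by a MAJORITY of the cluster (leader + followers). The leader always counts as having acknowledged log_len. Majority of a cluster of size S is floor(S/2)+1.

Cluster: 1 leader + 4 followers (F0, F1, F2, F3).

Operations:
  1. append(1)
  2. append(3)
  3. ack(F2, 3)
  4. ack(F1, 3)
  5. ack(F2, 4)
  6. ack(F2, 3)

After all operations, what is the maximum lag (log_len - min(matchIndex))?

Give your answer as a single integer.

Answer: 4

Derivation:
Op 1: append 1 -> log_len=1
Op 2: append 3 -> log_len=4
Op 3: F2 acks idx 3 -> match: F0=0 F1=0 F2=3 F3=0; commitIndex=0
Op 4: F1 acks idx 3 -> match: F0=0 F1=3 F2=3 F3=0; commitIndex=3
Op 5: F2 acks idx 4 -> match: F0=0 F1=3 F2=4 F3=0; commitIndex=3
Op 6: F2 acks idx 3 -> match: F0=0 F1=3 F2=4 F3=0; commitIndex=3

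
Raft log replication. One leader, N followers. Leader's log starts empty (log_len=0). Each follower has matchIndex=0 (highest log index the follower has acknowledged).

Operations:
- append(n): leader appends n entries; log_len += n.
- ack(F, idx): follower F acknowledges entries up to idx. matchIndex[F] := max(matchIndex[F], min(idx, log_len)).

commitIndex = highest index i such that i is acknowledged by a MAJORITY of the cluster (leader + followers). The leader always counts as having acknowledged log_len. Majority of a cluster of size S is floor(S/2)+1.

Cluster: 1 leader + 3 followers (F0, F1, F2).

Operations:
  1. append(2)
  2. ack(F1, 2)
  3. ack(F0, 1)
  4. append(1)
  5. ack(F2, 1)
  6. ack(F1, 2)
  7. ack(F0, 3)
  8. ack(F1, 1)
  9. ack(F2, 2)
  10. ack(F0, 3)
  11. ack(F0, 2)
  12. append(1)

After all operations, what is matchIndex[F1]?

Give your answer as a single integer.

Answer: 2

Derivation:
Op 1: append 2 -> log_len=2
Op 2: F1 acks idx 2 -> match: F0=0 F1=2 F2=0; commitIndex=0
Op 3: F0 acks idx 1 -> match: F0=1 F1=2 F2=0; commitIndex=1
Op 4: append 1 -> log_len=3
Op 5: F2 acks idx 1 -> match: F0=1 F1=2 F2=1; commitIndex=1
Op 6: F1 acks idx 2 -> match: F0=1 F1=2 F2=1; commitIndex=1
Op 7: F0 acks idx 3 -> match: F0=3 F1=2 F2=1; commitIndex=2
Op 8: F1 acks idx 1 -> match: F0=3 F1=2 F2=1; commitIndex=2
Op 9: F2 acks idx 2 -> match: F0=3 F1=2 F2=2; commitIndex=2
Op 10: F0 acks idx 3 -> match: F0=3 F1=2 F2=2; commitIndex=2
Op 11: F0 acks idx 2 -> match: F0=3 F1=2 F2=2; commitIndex=2
Op 12: append 1 -> log_len=4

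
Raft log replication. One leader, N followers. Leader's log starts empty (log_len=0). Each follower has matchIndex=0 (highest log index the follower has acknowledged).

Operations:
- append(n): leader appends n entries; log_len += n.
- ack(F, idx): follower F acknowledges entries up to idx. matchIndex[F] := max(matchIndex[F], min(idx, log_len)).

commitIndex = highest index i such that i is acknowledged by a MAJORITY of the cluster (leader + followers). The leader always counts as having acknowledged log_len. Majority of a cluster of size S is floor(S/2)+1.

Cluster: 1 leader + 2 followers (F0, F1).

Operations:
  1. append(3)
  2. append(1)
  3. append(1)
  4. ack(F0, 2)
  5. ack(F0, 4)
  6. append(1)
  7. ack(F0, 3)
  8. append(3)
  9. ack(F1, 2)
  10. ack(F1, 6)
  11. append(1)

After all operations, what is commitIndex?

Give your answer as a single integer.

Answer: 6

Derivation:
Op 1: append 3 -> log_len=3
Op 2: append 1 -> log_len=4
Op 3: append 1 -> log_len=5
Op 4: F0 acks idx 2 -> match: F0=2 F1=0; commitIndex=2
Op 5: F0 acks idx 4 -> match: F0=4 F1=0; commitIndex=4
Op 6: append 1 -> log_len=6
Op 7: F0 acks idx 3 -> match: F0=4 F1=0; commitIndex=4
Op 8: append 3 -> log_len=9
Op 9: F1 acks idx 2 -> match: F0=4 F1=2; commitIndex=4
Op 10: F1 acks idx 6 -> match: F0=4 F1=6; commitIndex=6
Op 11: append 1 -> log_len=10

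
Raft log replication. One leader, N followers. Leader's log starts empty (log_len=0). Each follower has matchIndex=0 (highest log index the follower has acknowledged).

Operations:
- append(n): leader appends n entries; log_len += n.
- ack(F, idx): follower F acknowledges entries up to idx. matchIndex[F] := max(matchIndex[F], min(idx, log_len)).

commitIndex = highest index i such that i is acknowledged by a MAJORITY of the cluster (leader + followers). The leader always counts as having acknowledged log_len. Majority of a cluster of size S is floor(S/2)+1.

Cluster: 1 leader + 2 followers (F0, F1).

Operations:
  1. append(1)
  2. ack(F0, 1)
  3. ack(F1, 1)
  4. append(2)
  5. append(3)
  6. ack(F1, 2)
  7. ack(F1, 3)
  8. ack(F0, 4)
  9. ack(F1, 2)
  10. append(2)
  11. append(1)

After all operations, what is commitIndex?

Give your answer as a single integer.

Answer: 4

Derivation:
Op 1: append 1 -> log_len=1
Op 2: F0 acks idx 1 -> match: F0=1 F1=0; commitIndex=1
Op 3: F1 acks idx 1 -> match: F0=1 F1=1; commitIndex=1
Op 4: append 2 -> log_len=3
Op 5: append 3 -> log_len=6
Op 6: F1 acks idx 2 -> match: F0=1 F1=2; commitIndex=2
Op 7: F1 acks idx 3 -> match: F0=1 F1=3; commitIndex=3
Op 8: F0 acks idx 4 -> match: F0=4 F1=3; commitIndex=4
Op 9: F1 acks idx 2 -> match: F0=4 F1=3; commitIndex=4
Op 10: append 2 -> log_len=8
Op 11: append 1 -> log_len=9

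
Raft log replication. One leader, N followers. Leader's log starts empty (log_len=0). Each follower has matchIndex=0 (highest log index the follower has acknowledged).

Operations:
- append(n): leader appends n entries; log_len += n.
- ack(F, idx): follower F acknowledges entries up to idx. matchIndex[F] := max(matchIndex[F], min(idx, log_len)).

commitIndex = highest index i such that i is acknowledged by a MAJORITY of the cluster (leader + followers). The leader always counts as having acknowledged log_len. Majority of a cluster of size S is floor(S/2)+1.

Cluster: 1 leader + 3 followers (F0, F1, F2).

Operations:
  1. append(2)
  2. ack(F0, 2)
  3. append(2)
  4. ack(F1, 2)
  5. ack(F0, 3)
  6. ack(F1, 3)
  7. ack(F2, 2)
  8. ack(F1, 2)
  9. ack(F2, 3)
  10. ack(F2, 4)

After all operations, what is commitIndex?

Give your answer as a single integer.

Op 1: append 2 -> log_len=2
Op 2: F0 acks idx 2 -> match: F0=2 F1=0 F2=0; commitIndex=0
Op 3: append 2 -> log_len=4
Op 4: F1 acks idx 2 -> match: F0=2 F1=2 F2=0; commitIndex=2
Op 5: F0 acks idx 3 -> match: F0=3 F1=2 F2=0; commitIndex=2
Op 6: F1 acks idx 3 -> match: F0=3 F1=3 F2=0; commitIndex=3
Op 7: F2 acks idx 2 -> match: F0=3 F1=3 F2=2; commitIndex=3
Op 8: F1 acks idx 2 -> match: F0=3 F1=3 F2=2; commitIndex=3
Op 9: F2 acks idx 3 -> match: F0=3 F1=3 F2=3; commitIndex=3
Op 10: F2 acks idx 4 -> match: F0=3 F1=3 F2=4; commitIndex=3

Answer: 3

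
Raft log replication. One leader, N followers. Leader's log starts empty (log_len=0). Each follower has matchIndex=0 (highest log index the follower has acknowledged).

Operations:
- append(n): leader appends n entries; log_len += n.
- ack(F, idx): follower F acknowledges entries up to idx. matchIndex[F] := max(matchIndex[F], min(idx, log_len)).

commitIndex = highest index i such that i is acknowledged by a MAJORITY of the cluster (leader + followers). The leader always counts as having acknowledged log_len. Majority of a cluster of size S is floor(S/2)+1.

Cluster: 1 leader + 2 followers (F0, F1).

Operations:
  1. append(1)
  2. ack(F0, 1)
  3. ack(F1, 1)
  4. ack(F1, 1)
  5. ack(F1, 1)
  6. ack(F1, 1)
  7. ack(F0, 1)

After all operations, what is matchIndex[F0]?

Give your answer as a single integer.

Answer: 1

Derivation:
Op 1: append 1 -> log_len=1
Op 2: F0 acks idx 1 -> match: F0=1 F1=0; commitIndex=1
Op 3: F1 acks idx 1 -> match: F0=1 F1=1; commitIndex=1
Op 4: F1 acks idx 1 -> match: F0=1 F1=1; commitIndex=1
Op 5: F1 acks idx 1 -> match: F0=1 F1=1; commitIndex=1
Op 6: F1 acks idx 1 -> match: F0=1 F1=1; commitIndex=1
Op 7: F0 acks idx 1 -> match: F0=1 F1=1; commitIndex=1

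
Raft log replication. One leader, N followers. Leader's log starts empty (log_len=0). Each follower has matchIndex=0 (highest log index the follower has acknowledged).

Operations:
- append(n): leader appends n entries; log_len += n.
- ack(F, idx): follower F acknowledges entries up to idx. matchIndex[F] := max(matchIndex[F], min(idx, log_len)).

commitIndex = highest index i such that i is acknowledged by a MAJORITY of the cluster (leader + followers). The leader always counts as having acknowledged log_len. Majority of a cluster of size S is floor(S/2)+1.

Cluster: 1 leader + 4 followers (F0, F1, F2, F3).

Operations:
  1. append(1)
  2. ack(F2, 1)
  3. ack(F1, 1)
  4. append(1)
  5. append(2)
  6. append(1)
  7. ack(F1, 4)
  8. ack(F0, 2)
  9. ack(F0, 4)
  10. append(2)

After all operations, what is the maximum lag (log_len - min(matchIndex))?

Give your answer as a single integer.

Answer: 7

Derivation:
Op 1: append 1 -> log_len=1
Op 2: F2 acks idx 1 -> match: F0=0 F1=0 F2=1 F3=0; commitIndex=0
Op 3: F1 acks idx 1 -> match: F0=0 F1=1 F2=1 F3=0; commitIndex=1
Op 4: append 1 -> log_len=2
Op 5: append 2 -> log_len=4
Op 6: append 1 -> log_len=5
Op 7: F1 acks idx 4 -> match: F0=0 F1=4 F2=1 F3=0; commitIndex=1
Op 8: F0 acks idx 2 -> match: F0=2 F1=4 F2=1 F3=0; commitIndex=2
Op 9: F0 acks idx 4 -> match: F0=4 F1=4 F2=1 F3=0; commitIndex=4
Op 10: append 2 -> log_len=7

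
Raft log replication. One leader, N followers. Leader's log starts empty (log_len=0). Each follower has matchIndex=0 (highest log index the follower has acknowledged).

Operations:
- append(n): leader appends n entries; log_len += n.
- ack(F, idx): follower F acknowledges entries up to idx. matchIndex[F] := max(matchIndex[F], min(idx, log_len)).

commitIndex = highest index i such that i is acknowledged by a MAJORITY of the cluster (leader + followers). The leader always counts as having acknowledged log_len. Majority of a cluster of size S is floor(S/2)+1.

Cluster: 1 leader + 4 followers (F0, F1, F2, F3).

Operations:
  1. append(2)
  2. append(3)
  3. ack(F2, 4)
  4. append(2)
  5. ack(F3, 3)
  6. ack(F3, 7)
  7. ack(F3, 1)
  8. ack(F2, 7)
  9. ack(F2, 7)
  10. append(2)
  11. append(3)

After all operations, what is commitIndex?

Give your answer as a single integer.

Answer: 7

Derivation:
Op 1: append 2 -> log_len=2
Op 2: append 3 -> log_len=5
Op 3: F2 acks idx 4 -> match: F0=0 F1=0 F2=4 F3=0; commitIndex=0
Op 4: append 2 -> log_len=7
Op 5: F3 acks idx 3 -> match: F0=0 F1=0 F2=4 F3=3; commitIndex=3
Op 6: F3 acks idx 7 -> match: F0=0 F1=0 F2=4 F3=7; commitIndex=4
Op 7: F3 acks idx 1 -> match: F0=0 F1=0 F2=4 F3=7; commitIndex=4
Op 8: F2 acks idx 7 -> match: F0=0 F1=0 F2=7 F3=7; commitIndex=7
Op 9: F2 acks idx 7 -> match: F0=0 F1=0 F2=7 F3=7; commitIndex=7
Op 10: append 2 -> log_len=9
Op 11: append 3 -> log_len=12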